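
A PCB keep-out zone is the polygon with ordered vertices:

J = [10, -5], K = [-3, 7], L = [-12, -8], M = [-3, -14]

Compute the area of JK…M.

231

Apply Gauss's area formula: 2A = Σ (x_i·y_{i+1} − x_{i+1}·y_i), indices taken mod 4.
Σ = (55) + (108) + (144) + (155) = 462
Area = |Σ|/2 = 231.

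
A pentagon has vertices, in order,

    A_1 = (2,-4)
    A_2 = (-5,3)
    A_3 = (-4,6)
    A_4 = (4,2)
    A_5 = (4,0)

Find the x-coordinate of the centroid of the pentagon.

-1/6

Apply the shoelace (surveyor's) formula. First the cross-terms c_i = x_i·y_{i+1} − x_{i+1}·y_i:
  -14, -18, -32, -8, -16  ⇒  2A = -88, A = -44.
Then Σ (x_i + x_{i+1})·c_i = 44, so x̄ = 44 / (6·(-44)) = -1/6.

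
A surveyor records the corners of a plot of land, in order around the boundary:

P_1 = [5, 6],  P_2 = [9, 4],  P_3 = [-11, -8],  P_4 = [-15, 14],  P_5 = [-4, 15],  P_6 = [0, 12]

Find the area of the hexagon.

306.5

Apply Gauss's area formula: 2A = Σ (x_i·y_{i+1} − x_{i+1}·y_i), indices taken mod 6.
P_1→P_2: (5)(4) − (9)(6) = -34
P_2→P_3: (9)(-8) − (-11)(4) = -28
P_3→P_4: (-11)(14) − (-15)(-8) = -274
P_4→P_5: (-15)(15) − (-4)(14) = -169
P_5→P_6: (-4)(12) − (0)(15) = -48
P_6→P_1: (0)(6) − (5)(12) = -60
Σ = -613
Area = |Σ|/2 = 306.5.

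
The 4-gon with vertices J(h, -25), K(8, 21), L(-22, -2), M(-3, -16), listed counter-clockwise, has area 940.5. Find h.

22

The doubled signed area Σ (x_i y_{i+1} − x_{i+1} y_i) is linear in h.
With h=0 it equals 1067; the coefficient of h is 37 (from the two edges through J).
So 37·h + 1067 = 2·940.5 = 1881 ⇒ h = 22.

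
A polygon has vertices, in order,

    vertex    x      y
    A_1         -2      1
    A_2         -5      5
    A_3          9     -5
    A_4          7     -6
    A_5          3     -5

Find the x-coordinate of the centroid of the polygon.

Apply the shoelace (surveyor's) formula. First the cross-terms c_i = x_i·y_{i+1} − x_{i+1}·y_i:
  -5, -20, -19, -17, -7  ⇒  2A = -68, A = -34.
Then Σ (x_i + x_{i+1})·c_i = -526, so x̄ = -526 / (6·(-34)) = 263/102.

263/102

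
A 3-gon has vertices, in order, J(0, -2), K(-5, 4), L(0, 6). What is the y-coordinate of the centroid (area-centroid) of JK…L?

8/3

Apply the shoelace formula. First the cross-terms c_i = x_i·y_{i+1} − x_{i+1}·y_i:
  -10, -30, 0  ⇒  2A = -40, A = -20.
Then Σ (y_i + y_{i+1})·c_i = -320, so ȳ = -320 / (6·(-20)) = 8/3.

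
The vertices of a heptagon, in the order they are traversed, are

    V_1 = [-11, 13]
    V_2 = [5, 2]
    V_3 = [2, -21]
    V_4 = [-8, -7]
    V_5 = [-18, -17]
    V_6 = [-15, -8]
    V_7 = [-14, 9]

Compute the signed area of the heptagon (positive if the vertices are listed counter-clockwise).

-404.5

Apply Gauss's area formula: 2A = Σ (x_i·y_{i+1} − x_{i+1}·y_i), indices taken mod 7.
Cross-terms: -87, -109, -182, 10, -111, -247, -83  ⇒  Σ = -809
Signed area = Σ/2 = -404.5 (negative ⇒ clockwise traversal).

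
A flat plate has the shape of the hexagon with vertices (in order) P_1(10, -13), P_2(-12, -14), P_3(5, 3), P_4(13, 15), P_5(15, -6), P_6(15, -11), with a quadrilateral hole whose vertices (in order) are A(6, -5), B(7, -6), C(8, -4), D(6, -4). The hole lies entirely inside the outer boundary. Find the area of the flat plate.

Outer boundary:
Apply the shoelace (surveyor's) formula: 2A = Σ (x_i·y_{i+1} − x_{i+1}·y_i), indices taken mod 6.
P_1→P_2: (10)(-14) − (-12)(-13) = -296
P_2→P_3: (-12)(3) − (5)(-14) = 34
P_3→P_4: (5)(15) − (13)(3) = 36
P_4→P_5: (13)(-6) − (15)(15) = -303
P_5→P_6: (15)(-11) − (15)(-6) = -75
P_6→P_1: (15)(-13) − (10)(-11) = -85
Σ = -689
Area = |Σ|/2 = 344.5.
Hole:
Apply the shoelace formula: 2A = Σ (x_i·y_{i+1} − x_{i+1}·y_i), indices taken mod 4.
Σ = (-1) + (20) + (-8) + (-6) = 5
Area = |Σ|/2 = 2.5.
Net area = 344.5 − 2.5 = 342.

342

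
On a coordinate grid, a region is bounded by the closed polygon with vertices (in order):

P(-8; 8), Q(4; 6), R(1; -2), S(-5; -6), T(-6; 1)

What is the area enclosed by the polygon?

95.5

Apply the shoelace (surveyor's) formula: 2A = Σ (x_i·y_{i+1} − x_{i+1}·y_i), indices taken mod 5.
Σ = (-80) + (-14) + (-16) + (-41) + (-40) = -191
Area = |Σ|/2 = 95.5.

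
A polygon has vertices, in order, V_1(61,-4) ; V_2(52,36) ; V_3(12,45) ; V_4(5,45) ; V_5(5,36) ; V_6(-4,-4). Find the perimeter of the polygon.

|V_1V_2| = √((-9)² + (40)²) = √1681 = 41
|V_2V_3| = √((-40)² + (9)²) = √1681 = 41
|V_3V_4| = √((-7)² + (0)²) = √49 = 7
|V_4V_5| = √((0)² + (-9)²) = √81 = 9
|V_5V_6| = √((-9)² + (-40)²) = √1681 = 41
|V_6V_1| = √((65)² + (0)²) = √4225 = 65
Perimeter = 41 + 41 + 7 + 9 + 41 + 65 = 204.

204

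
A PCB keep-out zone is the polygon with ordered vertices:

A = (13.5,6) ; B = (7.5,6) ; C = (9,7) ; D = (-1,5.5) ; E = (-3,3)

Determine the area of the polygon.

Σ = (36) + (-1.5) + (56.5) + (13.5) + (-58.5) = 46
Area = |Σ|/2 = 23.

23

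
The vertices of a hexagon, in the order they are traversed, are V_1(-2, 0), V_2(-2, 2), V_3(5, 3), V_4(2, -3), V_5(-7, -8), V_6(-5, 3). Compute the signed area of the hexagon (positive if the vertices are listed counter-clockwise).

Σ = (-4) + (-16) + (-21) + (-37) + (-61) + (6) = -133
Signed area = Σ/2 = -66.5 (negative ⇒ clockwise traversal).

-66.5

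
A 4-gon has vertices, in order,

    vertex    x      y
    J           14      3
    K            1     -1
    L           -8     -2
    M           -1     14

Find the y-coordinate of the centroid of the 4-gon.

317/68

Apply the surveyor's formula. First the cross-terms c_i = x_i·y_{i+1} − x_{i+1}·y_i:
  -17, -10, -114, -199  ⇒  2A = -340, A = -170.
Then Σ (y_i + y_{i+1})·c_i = -4755, so ȳ = -4755 / (6·(-170)) = 317/68.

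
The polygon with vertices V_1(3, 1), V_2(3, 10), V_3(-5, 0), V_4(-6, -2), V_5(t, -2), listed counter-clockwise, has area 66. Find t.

9

Write out the shoelace sum; only the two edges meeting at V_5 involve t:
2·Area = [((-6)·(-2) − t·(-2)) + (t·1 − 3·(-2))] + 87
       = 3·t + 105 = 132
⇒ t = 9.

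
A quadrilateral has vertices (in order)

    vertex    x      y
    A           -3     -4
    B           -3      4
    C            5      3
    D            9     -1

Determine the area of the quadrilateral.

Apply the surveyor's formula: 2A = Σ (x_i·y_{i+1} − x_{i+1}·y_i), indices taken mod 4.
Σ = (-24) + (-29) + (-32) + (-39) = -124
Area = |Σ|/2 = 62.

62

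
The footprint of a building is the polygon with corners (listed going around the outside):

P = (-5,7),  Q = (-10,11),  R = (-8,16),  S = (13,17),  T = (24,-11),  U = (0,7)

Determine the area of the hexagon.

374.5

Σ = (15) + (-72) + (-344) + (-551) + (168) + (35) = -749
Area = |Σ|/2 = 374.5.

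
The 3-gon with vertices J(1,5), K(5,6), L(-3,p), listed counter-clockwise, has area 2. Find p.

5

The doubled signed area Σ (x_i y_{i+1} − x_{i+1} y_i) is linear in p.
With p=0 it equals -16; the coefficient of p is 4 (from the two edges through L).
So 4·p + -16 = 2·2 = 4 ⇒ p = 5.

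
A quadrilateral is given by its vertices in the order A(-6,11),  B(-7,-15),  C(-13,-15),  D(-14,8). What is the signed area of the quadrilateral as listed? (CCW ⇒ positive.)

Apply the surveyor's formula: 2A = Σ (x_i·y_{i+1} − x_{i+1}·y_i), indices taken mod 4.
Cross-terms: 167, -90, -314, -106  ⇒  Σ = -343
Signed area = Σ/2 = -171.5 (negative ⇒ clockwise traversal).

-171.5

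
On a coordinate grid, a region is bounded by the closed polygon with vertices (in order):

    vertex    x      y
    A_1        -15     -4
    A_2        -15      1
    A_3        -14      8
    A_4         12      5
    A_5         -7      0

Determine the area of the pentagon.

Apply the shoelace (surveyor's) formula: 2A = Σ (x_i·y_{i+1} − x_{i+1}·y_i), indices taken mod 5.
A_1→A_2: (-15)(1) − (-15)(-4) = -75
A_2→A_3: (-15)(8) − (-14)(1) = -106
A_3→A_4: (-14)(5) − (12)(8) = -166
A_4→A_5: (12)(0) − (-7)(5) = 35
A_5→A_1: (-7)(-4) − (-15)(0) = 28
Σ = -284
Area = |Σ|/2 = 142.

142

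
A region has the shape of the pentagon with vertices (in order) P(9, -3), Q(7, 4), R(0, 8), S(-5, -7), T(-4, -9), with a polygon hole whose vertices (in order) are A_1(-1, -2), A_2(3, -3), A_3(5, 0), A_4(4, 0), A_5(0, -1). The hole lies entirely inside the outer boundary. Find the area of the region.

Outer boundary:
Apply the surveyor's formula: 2A = Σ (x_i·y_{i+1} − x_{i+1}·y_i), indices taken mod 5.
P→Q: (9)(4) − (7)(-3) = 57
Q→R: (7)(8) − (0)(4) = 56
R→S: (0)(-7) − (-5)(8) = 40
S→T: (-5)(-9) − (-4)(-7) = 17
T→P: (-4)(-3) − (9)(-9) = 93
Σ = 263
Area = |Σ|/2 = 131.5.
Hole:
Apply the shoelace formula: 2A = Σ (x_i·y_{i+1} − x_{i+1}·y_i), indices taken mod 5.
Σ = (9) + (15) + (0) + (-4) + (-1) = 19
Area = |Σ|/2 = 9.5.
Net area = 131.5 − 9.5 = 122.

122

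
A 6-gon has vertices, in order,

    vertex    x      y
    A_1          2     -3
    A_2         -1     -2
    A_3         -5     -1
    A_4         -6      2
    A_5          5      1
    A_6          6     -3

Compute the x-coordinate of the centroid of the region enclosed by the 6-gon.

88/243

Apply the surveyor's formula. First the cross-terms c_i = x_i·y_{i+1} − x_{i+1}·y_i:
  -7, -9, -16, -16, -21, -12  ⇒  2A = -81, A = -40.5.
Then Σ (x_i + x_{i+1})·c_i = -88, so x̄ = -88 / (6·(-40.5)) = 88/243.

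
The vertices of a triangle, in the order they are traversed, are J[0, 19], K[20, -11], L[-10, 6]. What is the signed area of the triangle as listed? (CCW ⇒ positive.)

-280

Apply the surveyor's formula: 2A = Σ (x_i·y_{i+1} − x_{i+1}·y_i), indices taken mod 3.
J→K: (0)(-11) − (20)(19) = -380
K→L: (20)(6) − (-10)(-11) = 10
L→J: (-10)(19) − (0)(6) = -190
Σ = -560
Signed area = Σ/2 = -280 (negative ⇒ clockwise traversal).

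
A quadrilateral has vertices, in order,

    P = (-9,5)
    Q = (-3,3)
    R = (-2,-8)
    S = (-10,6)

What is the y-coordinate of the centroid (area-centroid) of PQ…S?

3/35

Apply the shoelace formula. First the cross-terms c_i = x_i·y_{i+1} − x_{i+1}·y_i:
  -12, 30, -92, 4  ⇒  2A = -70, A = -35.
Then Σ (y_i + y_{i+1})·c_i = -18, so ȳ = -18 / (6·(-35)) = 3/35.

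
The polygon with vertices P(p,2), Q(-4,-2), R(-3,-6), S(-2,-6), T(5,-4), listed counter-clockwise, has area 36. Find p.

-4

The doubled signed area Σ (x_i y_{i+1} − x_{i+1} y_i) is linear in p.
With p=0 it equals 80; the coefficient of p is 2 (from the two edges through P).
So 2·p + 80 = 2·36 = 72 ⇒ p = -4.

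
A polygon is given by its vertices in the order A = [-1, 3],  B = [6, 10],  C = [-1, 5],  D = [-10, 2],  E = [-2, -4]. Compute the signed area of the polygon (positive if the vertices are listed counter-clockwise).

47

Cross-terms: -28, 40, 48, 44, -10  ⇒  Σ = 94
Signed area = Σ/2 = 47 (positive ⇒ counter-clockwise traversal).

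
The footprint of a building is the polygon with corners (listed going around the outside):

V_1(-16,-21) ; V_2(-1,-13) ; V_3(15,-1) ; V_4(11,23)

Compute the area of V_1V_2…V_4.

Cross-terms: 187, 196, 356, 137  ⇒  Σ = 876
Area = |Σ|/2 = 438.

438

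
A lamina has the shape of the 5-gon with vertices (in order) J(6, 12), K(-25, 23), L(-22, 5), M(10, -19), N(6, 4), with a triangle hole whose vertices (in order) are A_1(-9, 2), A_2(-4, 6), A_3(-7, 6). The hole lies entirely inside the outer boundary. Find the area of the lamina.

Outer boundary:
Σ = (438) + (381) + (368) + (154) + (48) = 1389
Area = |Σ|/2 = 694.5.
Hole:
A_1→A_2: (-9)(6) − (-4)(2) = -46
A_2→A_3: (-4)(6) − (-7)(6) = 18
A_3→A_1: (-7)(2) − (-9)(6) = 40
Σ = 12
Area = |Σ|/2 = 6.
Net area = 694.5 − 6 = 688.5.

688.5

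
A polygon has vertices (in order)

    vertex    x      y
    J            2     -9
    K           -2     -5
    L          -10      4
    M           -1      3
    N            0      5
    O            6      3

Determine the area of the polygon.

Apply the shoelace (surveyor's) formula: 2A = Σ (x_i·y_{i+1} − x_{i+1}·y_i), indices taken mod 6.
Cross-terms: -28, -58, -26, -5, -30, -60  ⇒  Σ = -207
Area = |Σ|/2 = 103.5.

103.5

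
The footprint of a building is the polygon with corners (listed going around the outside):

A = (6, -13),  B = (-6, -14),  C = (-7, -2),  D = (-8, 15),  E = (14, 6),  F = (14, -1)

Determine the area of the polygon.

450.5

Cross-terms: -162, -86, -121, -258, -98, -176  ⇒  Σ = -901
Area = |Σ|/2 = 450.5.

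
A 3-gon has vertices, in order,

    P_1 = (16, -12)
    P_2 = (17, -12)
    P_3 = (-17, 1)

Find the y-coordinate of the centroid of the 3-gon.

Apply the shoelace (surveyor's) formula. First the cross-terms c_i = x_i·y_{i+1} − x_{i+1}·y_i:
  12, -187, 188  ⇒  2A = 13, A = 6.5.
Then Σ (y_i + y_{i+1})·c_i = -299, so ȳ = -299 / (6·6.5) = -23/3.

-23/3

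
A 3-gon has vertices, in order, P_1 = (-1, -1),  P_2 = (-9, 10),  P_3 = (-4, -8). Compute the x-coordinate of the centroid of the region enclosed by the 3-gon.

-14/3

Apply the shoelace (surveyor's) formula. First the cross-terms c_i = x_i·y_{i+1} − x_{i+1}·y_i:
  -19, 112, -4  ⇒  2A = 89, A = 44.5.
Then Σ (x_i + x_{i+1})·c_i = -1246, so x̄ = -1246 / (6·44.5) = -14/3.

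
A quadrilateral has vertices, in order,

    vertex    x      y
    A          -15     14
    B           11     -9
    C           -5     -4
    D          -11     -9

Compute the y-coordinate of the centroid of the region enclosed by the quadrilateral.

1/3

Apply Gauss's area formula. First the cross-terms c_i = x_i·y_{i+1} − x_{i+1}·y_i:
  -19, -89, 1, -289  ⇒  2A = -396, A = -198.
Then Σ (y_i + y_{i+1})·c_i = -396, so ȳ = -396 / (6·(-198)) = 1/3.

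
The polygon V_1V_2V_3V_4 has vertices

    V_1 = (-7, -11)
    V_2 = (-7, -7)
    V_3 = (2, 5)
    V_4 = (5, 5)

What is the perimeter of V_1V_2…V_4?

|V_1V_2| = √((0)² + (4)²) = √16 = 4
|V_2V_3| = √((9)² + (12)²) = √225 = 15
|V_3V_4| = √((3)² + (0)²) = √9 = 3
|V_4V_1| = √((-12)² + (-16)²) = √400 = 20
Perimeter = 4 + 15 + 3 + 20 = 42.

42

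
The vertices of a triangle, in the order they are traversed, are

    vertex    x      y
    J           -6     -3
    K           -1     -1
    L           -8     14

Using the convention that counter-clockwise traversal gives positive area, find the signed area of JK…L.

Apply the shoelace formula: 2A = Σ (x_i·y_{i+1} − x_{i+1}·y_i), indices taken mod 3.
Cross-terms: 3, -22, 108  ⇒  Σ = 89
Signed area = Σ/2 = 44.5 (positive ⇒ counter-clockwise traversal).

44.5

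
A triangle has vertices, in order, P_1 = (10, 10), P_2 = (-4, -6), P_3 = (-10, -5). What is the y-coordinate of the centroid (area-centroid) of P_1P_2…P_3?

Apply the shoelace (surveyor's) formula. First the cross-terms c_i = x_i·y_{i+1} − x_{i+1}·y_i:
  -20, -40, -50  ⇒  2A = -110, A = -55.
Then Σ (y_i + y_{i+1})·c_i = 110, so ȳ = 110 / (6·(-55)) = -1/3.

-1/3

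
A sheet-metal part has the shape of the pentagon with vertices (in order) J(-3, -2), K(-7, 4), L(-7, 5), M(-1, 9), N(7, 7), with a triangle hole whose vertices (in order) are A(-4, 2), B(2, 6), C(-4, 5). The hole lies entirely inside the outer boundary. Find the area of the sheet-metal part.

68

Outer boundary:
Σ = (-26) + (-7) + (-58) + (-70) + (7) = -154
Area = |Σ|/2 = 77.
Hole:
Apply the shoelace formula: 2A = Σ (x_i·y_{i+1} − x_{i+1}·y_i), indices taken mod 3.
Σ = (-28) + (34) + (12) = 18
Area = |Σ|/2 = 9.
Net area = 77 − 9 = 68.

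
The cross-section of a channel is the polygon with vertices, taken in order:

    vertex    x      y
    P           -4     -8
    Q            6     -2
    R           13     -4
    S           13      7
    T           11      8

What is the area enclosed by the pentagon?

Σ = (56) + (2) + (143) + (27) + (-56) = 172
Area = |Σ|/2 = 86.

86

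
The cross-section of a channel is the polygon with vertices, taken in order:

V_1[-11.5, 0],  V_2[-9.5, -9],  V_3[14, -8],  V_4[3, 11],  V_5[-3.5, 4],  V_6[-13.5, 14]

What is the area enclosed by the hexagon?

350

Apply the surveyor's formula: 2A = Σ (x_i·y_{i+1} − x_{i+1}·y_i), indices taken mod 6.
Σ = (103.5) + (202) + (178) + (50.5) + (5) + (161) = 700
Area = |Σ|/2 = 350.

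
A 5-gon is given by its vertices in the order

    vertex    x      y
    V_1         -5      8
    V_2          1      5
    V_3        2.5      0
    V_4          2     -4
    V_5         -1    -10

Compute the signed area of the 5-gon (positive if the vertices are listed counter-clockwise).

Apply the shoelace formula: 2A = Σ (x_i·y_{i+1} − x_{i+1}·y_i), indices taken mod 5.
V_1→V_2: (-5)(5) − (1)(8) = -33
V_2→V_3: (1)(0) − (2.5)(5) = -12.5
V_3→V_4: (2.5)(-4) − (2)(0) = -10
V_4→V_5: (2)(-10) − (-1)(-4) = -24
V_5→V_1: (-1)(8) − (-5)(-10) = -58
Σ = -137.5
Signed area = Σ/2 = -68.75 (negative ⇒ clockwise traversal).

-68.75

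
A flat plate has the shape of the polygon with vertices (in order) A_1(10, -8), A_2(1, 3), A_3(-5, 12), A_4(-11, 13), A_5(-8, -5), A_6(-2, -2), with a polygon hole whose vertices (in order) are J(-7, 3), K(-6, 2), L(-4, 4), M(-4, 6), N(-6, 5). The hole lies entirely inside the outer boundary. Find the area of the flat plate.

Outer boundary:
Apply the shoelace formula: 2A = Σ (x_i·y_{i+1} − x_{i+1}·y_i), indices taken mod 6.
A_1→A_2: (10)(3) − (1)(-8) = 38
A_2→A_3: (1)(12) − (-5)(3) = 27
A_3→A_4: (-5)(13) − (-11)(12) = 67
A_4→A_5: (-11)(-5) − (-8)(13) = 159
A_5→A_6: (-8)(-2) − (-2)(-5) = 6
A_6→A_1: (-2)(-8) − (10)(-2) = 36
Σ = 333
Area = |Σ|/2 = 166.5.
Hole:
Apply the shoelace (surveyor's) formula: 2A = Σ (x_i·y_{i+1} − x_{i+1}·y_i), indices taken mod 5.
Σ = (4) + (-16) + (-8) + (16) + (17) = 13
Area = |Σ|/2 = 6.5.
Net area = 166.5 − 6.5 = 160.

160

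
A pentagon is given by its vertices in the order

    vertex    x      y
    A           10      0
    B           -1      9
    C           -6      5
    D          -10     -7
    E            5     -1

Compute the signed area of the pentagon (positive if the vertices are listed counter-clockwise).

Apply the shoelace (surveyor's) formula: 2A = Σ (x_i·y_{i+1} − x_{i+1}·y_i), indices taken mod 5.
A→B: (10)(9) − (-1)(0) = 90
B→C: (-1)(5) − (-6)(9) = 49
C→D: (-6)(-7) − (-10)(5) = 92
D→E: (-10)(-1) − (5)(-7) = 45
E→A: (5)(0) − (10)(-1) = 10
Σ = 286
Signed area = Σ/2 = 143 (positive ⇒ counter-clockwise traversal).

143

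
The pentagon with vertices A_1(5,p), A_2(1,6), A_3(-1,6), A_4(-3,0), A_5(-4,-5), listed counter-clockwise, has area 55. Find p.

-2

Write out the shoelace sum; only the two edges meeting at A_1 involve p:
2·Area = [((-4)·p − 5·(-5)) + (5·6 − 1·p)] + 45
       = -5·p + 100 = 110
⇒ p = -2.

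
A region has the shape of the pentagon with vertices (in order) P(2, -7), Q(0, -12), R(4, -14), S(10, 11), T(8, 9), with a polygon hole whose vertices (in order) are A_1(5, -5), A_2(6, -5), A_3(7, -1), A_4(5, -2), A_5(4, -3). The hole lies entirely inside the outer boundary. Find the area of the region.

61.5

Outer boundary:
Σ = (-24) + (48) + (184) + (2) + (-74) = 136
Area = |Σ|/2 = 68.
Hole:
Σ = (5) + (29) + (-9) + (-7) + (-5) = 13
Area = |Σ|/2 = 6.5.
Net area = 68 − 6.5 = 61.5.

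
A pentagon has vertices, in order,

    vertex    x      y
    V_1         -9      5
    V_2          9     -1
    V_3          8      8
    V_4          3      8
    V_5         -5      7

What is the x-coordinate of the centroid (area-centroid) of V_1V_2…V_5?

Apply the shoelace formula. First the cross-terms c_i = x_i·y_{i+1} − x_{i+1}·y_i:
  -36, 80, 40, 61, 38  ⇒  2A = 183, A = 91.5.
Then Σ (x_i + x_{i+1})·c_i = 1146, so x̄ = 1146 / (6·91.5) = 382/183.

382/183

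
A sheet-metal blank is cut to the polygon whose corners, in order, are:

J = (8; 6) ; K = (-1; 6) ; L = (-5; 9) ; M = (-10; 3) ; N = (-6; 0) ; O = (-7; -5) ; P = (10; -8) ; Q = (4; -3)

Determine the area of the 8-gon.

J→K: (8)(6) − (-1)(6) = 54
K→L: (-1)(9) − (-5)(6) = 21
L→M: (-5)(3) − (-10)(9) = 75
M→N: (-10)(0) − (-6)(3) = 18
N→O: (-6)(-5) − (-7)(0) = 30
O→P: (-7)(-8) − (10)(-5) = 106
P→Q: (10)(-3) − (4)(-8) = 2
Q→J: (4)(6) − (8)(-3) = 48
Σ = 354
Area = |Σ|/2 = 177.

177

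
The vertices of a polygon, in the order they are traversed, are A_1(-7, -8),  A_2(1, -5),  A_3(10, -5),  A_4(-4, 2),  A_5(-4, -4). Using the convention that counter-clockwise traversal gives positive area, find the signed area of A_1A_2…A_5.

58

Apply the shoelace (surveyor's) formula: 2A = Σ (x_i·y_{i+1} − x_{i+1}·y_i), indices taken mod 5.
Cross-terms: 43, 45, 0, 24, 4  ⇒  Σ = 116
Signed area = Σ/2 = 58 (positive ⇒ counter-clockwise traversal).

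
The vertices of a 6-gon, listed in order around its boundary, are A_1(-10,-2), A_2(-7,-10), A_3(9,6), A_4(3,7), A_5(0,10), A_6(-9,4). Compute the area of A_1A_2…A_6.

178.5

Σ = (86) + (48) + (45) + (30) + (90) + (58) = 357
Area = |Σ|/2 = 178.5.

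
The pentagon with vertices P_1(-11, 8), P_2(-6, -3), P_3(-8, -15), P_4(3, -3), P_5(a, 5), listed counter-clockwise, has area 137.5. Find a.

-1

The doubled signed area Σ (x_i y_{i+1} − x_{i+1} y_i) is linear in a.
With a=0 it equals 286; the coefficient of a is 11 (from the two edges through P_5).
So 11·a + 286 = 2·137.5 = 275 ⇒ a = -1.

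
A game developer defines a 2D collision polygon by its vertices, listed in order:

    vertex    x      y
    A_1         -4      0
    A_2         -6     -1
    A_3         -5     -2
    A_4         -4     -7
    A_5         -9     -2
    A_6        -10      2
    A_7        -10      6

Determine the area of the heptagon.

Apply the surveyor's formula: 2A = Σ (x_i·y_{i+1} − x_{i+1}·y_i), indices taken mod 7.
Cross-terms: 4, 7, 27, -55, -38, -40, 24  ⇒  Σ = -71
Area = |Σ|/2 = 35.5.

35.5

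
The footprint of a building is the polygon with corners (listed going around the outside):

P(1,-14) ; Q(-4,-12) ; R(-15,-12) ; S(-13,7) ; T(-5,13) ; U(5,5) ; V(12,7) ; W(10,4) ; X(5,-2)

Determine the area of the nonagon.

420

Cross-terms: -68, -132, -261, -134, -90, -25, -22, -40, -68  ⇒  Σ = -840
Area = |Σ|/2 = 420.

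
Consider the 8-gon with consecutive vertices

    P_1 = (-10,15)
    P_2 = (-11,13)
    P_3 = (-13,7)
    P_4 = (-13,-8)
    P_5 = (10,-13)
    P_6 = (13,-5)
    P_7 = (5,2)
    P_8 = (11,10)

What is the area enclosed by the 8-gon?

517

Σ = (35) + (92) + (195) + (249) + (119) + (51) + (28) + (265) = 1034
Area = |Σ|/2 = 517.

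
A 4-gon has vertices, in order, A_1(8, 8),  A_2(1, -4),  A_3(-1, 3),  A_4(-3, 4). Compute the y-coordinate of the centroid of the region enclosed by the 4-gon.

Apply the surveyor's formula. First the cross-terms c_i = x_i·y_{i+1} − x_{i+1}·y_i:
  -40, -1, 5, -56  ⇒  2A = -92, A = -46.
Then Σ (y_i + y_{i+1})·c_i = -796, so ȳ = -796 / (6·(-46)) = 199/69.

199/69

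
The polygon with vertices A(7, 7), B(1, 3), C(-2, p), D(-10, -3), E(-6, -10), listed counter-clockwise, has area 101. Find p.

6

Write out the shoelace sum; only the two edges meeting at C involve p:
2·Area = [(1·p − (-2)·3) + ((-2)·(-3) − (-10)·p)] + 124
       = 11·p + 136 = 202
⇒ p = 6.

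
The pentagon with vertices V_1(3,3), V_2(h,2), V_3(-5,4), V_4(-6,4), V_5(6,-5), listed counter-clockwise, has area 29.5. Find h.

0

The doubled signed area Σ (x_i y_{i+1} − x_{i+1} y_i) is linear in h.
With h=0 it equals 59; the coefficient of h is 1 (from the two edges through V_2).
So 1·h + 59 = 2·29.5 = 59 ⇒ h = 0.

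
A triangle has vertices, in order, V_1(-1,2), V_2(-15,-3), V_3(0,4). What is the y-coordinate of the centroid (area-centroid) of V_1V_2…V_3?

Apply the surveyor's formula. First the cross-terms c_i = x_i·y_{i+1} − x_{i+1}·y_i:
  33, -60, 4  ⇒  2A = -23, A = -11.5.
Then Σ (y_i + y_{i+1})·c_i = -69, so ȳ = -69 / (6·(-11.5)) = 1.

1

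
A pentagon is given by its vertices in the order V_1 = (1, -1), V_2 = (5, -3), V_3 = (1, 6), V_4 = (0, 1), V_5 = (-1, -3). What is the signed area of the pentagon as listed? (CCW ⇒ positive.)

20.5

Apply Gauss's area formula: 2A = Σ (x_i·y_{i+1} − x_{i+1}·y_i), indices taken mod 5.
Σ = (2) + (33) + (1) + (1) + (4) = 41
Signed area = Σ/2 = 20.5 (positive ⇒ counter-clockwise traversal).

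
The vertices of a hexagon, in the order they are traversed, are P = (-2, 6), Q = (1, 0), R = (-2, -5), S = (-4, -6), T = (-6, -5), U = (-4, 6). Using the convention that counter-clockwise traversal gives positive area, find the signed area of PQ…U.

-51.5

Σ = (-6) + (-5) + (-8) + (-16) + (-56) + (-12) = -103
Signed area = Σ/2 = -51.5 (negative ⇒ clockwise traversal).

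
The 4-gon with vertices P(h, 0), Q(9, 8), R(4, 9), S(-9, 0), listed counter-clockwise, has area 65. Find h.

The doubled signed area Σ (x_i y_{i+1} − x_{i+1} y_i) is linear in h.
With h=0 it equals 130; the coefficient of h is 8 (from the two edges through P).
So 8·h + 130 = 2·65 = 130 ⇒ h = 0.

0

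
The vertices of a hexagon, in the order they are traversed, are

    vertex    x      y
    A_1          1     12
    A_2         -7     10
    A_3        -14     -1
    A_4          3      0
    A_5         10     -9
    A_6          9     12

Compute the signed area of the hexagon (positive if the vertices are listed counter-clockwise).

257

Apply Gauss's area formula: 2A = Σ (x_i·y_{i+1} − x_{i+1}·y_i), indices taken mod 6.
Σ = (94) + (147) + (3) + (-27) + (201) + (96) = 514
Signed area = Σ/2 = 257 (positive ⇒ counter-clockwise traversal).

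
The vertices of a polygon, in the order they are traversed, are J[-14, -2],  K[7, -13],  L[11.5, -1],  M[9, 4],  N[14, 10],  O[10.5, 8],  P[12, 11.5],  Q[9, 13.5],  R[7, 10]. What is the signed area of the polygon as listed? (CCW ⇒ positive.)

319.625

J→K: (-14)(-13) − (7)(-2) = 196
K→L: (7)(-1) − (11.5)(-13) = 142.5
L→M: (11.5)(4) − (9)(-1) = 55
M→N: (9)(10) − (14)(4) = 34
N→O: (14)(8) − (10.5)(10) = 7
O→P: (10.5)(11.5) − (12)(8) = 24.75
P→Q: (12)(13.5) − (9)(11.5) = 58.5
Q→R: (9)(10) − (7)(13.5) = -4.5
R→J: (7)(-2) − (-14)(10) = 126
Σ = 639.25
Signed area = Σ/2 = 319.625 (positive ⇒ counter-clockwise traversal).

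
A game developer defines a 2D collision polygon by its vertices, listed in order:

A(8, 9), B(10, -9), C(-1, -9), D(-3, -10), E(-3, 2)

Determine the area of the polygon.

178.5

Apply the surveyor's formula: 2A = Σ (x_i·y_{i+1} − x_{i+1}·y_i), indices taken mod 5.
Σ = (-162) + (-99) + (-17) + (-36) + (-43) = -357
Area = |Σ|/2 = 178.5.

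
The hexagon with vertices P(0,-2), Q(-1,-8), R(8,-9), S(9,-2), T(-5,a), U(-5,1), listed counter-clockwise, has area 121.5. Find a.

8

The doubled signed area Σ (x_i y_{i+1} − x_{i+1} y_i) is linear in a.
With a=0 it equals 131; the coefficient of a is 14 (from the two edges through T).
So 14·a + 131 = 2·121.5 = 243 ⇒ a = 8.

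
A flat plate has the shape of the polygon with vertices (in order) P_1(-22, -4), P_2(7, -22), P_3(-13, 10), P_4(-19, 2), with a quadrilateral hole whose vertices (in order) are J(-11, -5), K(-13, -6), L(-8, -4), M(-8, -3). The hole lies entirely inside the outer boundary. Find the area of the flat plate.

288

Outer boundary:
Cross-terms: 512, -216, 164, 120  ⇒  Σ = 580
Area = |Σ|/2 = 290.
Hole:
Apply Gauss's area formula: 2A = Σ (x_i·y_{i+1} − x_{i+1}·y_i), indices taken mod 4.
Σ = (1) + (4) + (-8) + (7) = 4
Area = |Σ|/2 = 2.
Net area = 290 − 2 = 288.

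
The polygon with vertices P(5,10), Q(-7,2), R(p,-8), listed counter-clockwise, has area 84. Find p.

The doubled signed area Σ (x_i y_{i+1} − x_{i+1} y_i) is linear in p.
With p=0 it equals 176; the coefficient of p is 8 (from the two edges through R).
So 8·p + 176 = 2·84 = 168 ⇒ p = -1.

-1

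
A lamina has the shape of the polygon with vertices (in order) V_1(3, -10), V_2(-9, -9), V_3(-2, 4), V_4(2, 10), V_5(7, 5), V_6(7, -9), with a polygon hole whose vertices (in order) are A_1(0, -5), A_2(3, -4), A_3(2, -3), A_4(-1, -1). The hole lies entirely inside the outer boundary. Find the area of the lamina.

Outer boundary:
Σ = (-117) + (-54) + (-28) + (-60) + (-98) + (-43) = -400
Area = |Σ|/2 = 200.
Hole:
Σ = (15) + (-1) + (-5) + (5) = 14
Area = |Σ|/2 = 7.
Net area = 200 − 7 = 193.

193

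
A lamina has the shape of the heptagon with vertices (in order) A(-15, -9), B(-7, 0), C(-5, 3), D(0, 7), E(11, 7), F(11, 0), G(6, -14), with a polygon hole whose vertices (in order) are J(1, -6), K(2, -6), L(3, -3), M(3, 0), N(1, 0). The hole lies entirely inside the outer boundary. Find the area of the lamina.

335

Outer boundary:
Apply Gauss's area formula: 2A = Σ (x_i·y_{i+1} − x_{i+1}·y_i), indices taken mod 7.
Σ = (-63) + (-21) + (-35) + (-77) + (-77) + (-154) + (-264) = -691
Area = |Σ|/2 = 345.5.
Hole:
Apply the shoelace formula: 2A = Σ (x_i·y_{i+1} − x_{i+1}·y_i), indices taken mod 5.
J→K: (1)(-6) − (2)(-6) = 6
K→L: (2)(-3) − (3)(-6) = 12
L→M: (3)(0) − (3)(-3) = 9
M→N: (3)(0) − (1)(0) = 0
N→J: (1)(-6) − (1)(0) = -6
Σ = 21
Area = |Σ|/2 = 10.5.
Net area = 345.5 − 10.5 = 335.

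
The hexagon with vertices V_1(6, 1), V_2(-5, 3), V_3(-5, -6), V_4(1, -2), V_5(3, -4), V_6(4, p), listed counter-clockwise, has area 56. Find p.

-2

Write out the shoelace sum; only the two edges meeting at V_6 involve p:
2·Area = [(3·p − 4·(-4)) + (4·1 − 6·p)] + 86
       = -3·p + 106 = 112
⇒ p = -2.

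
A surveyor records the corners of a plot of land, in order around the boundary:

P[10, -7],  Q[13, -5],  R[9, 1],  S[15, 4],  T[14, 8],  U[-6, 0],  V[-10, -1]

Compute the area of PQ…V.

159

Σ = (41) + (58) + (21) + (64) + (48) + (6) + (80) = 318
Area = |Σ|/2 = 159.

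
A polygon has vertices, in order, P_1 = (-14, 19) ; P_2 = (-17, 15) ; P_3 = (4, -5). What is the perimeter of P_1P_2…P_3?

|P_1P_2| = √((-3)² + (-4)²) = √25 = 5
|P_2P_3| = √((21)² + (-20)²) = √841 = 29
|P_3P_1| = √((-18)² + (24)²) = √900 = 30
Perimeter = 5 + 29 + 30 = 64.

64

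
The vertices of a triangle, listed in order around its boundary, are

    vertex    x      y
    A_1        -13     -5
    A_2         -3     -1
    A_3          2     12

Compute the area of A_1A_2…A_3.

55

Apply Gauss's area formula: 2A = Σ (x_i·y_{i+1} − x_{i+1}·y_i), indices taken mod 3.
Σ = (-2) + (-34) + (146) = 110
Area = |Σ|/2 = 55.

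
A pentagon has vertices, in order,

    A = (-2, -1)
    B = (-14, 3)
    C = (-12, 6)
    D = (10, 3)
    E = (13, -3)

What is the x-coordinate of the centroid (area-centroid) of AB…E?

Apply the shoelace (surveyor's) formula. First the cross-terms c_i = x_i·y_{i+1} − x_{i+1}·y_i:
  -20, -48, -96, -69, -19  ⇒  2A = -252, A = -126.
Then Σ (x_i + x_{i+1})·c_i = -36, so x̄ = -36 / (6·(-126)) = 1/21.

1/21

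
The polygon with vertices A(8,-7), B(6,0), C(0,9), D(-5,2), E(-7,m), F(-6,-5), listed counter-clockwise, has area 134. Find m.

The doubled signed area Σ (x_i y_{i+1} − x_{i+1} y_i) is linear in m.
With m=0 it equals 272; the coefficient of m is 1 (from the two edges through E).
So 1·m + 272 = 2·134 = 268 ⇒ m = -4.

-4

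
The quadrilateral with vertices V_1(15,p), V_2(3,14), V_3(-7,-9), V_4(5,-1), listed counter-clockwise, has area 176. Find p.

The doubled signed area Σ (x_i y_{i+1} − x_{i+1} y_i) is linear in p.
With p=0 it equals 348; the coefficient of p is 2 (from the two edges through V_1).
So 2·p + 348 = 2·176 = 352 ⇒ p = 2.

2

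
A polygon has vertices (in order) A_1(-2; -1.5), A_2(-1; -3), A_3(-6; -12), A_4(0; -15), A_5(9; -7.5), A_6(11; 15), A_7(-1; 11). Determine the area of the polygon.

300.25

Apply the surveyor's formula: 2A = Σ (x_i·y_{i+1} − x_{i+1}·y_i), indices taken mod 7.
Σ = (4.5) + (-6) + (90) + (135) + (217.5) + (136) + (23.5) = 600.5
Area = |Σ|/2 = 300.25.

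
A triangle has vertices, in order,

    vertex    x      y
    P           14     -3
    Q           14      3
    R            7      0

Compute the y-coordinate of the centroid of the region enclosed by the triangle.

Apply the shoelace (surveyor's) formula. First the cross-terms c_i = x_i·y_{i+1} − x_{i+1}·y_i:
  84, -21, -21  ⇒  2A = 42, A = 21.
Then Σ (y_i + y_{i+1})·c_i = 0, so ȳ = 0 / (6·21) = 0.

0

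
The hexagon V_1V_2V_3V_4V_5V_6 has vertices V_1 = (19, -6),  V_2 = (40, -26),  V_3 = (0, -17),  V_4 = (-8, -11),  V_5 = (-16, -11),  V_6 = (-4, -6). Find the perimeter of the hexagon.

124

|V_1V_2| = √((21)² + (-20)²) = √841 = 29
|V_2V_3| = √((-40)² + (9)²) = √1681 = 41
|V_3V_4| = √((-8)² + (6)²) = √100 = 10
|V_4V_5| = √((-8)² + (0)²) = √64 = 8
|V_5V_6| = √((12)² + (5)²) = √169 = 13
|V_6V_1| = √((23)² + (0)²) = √529 = 23
Perimeter = 29 + 41 + 10 + 8 + 13 + 23 = 124.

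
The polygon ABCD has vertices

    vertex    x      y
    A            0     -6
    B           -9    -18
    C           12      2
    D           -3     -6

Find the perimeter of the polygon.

|AB| = √((-9)² + (-12)²) = √225 = 15
|BC| = √((21)² + (20)²) = √841 = 29
|CD| = √((-15)² + (-8)²) = √289 = 17
|DA| = √((3)² + (0)²) = √9 = 3
Perimeter = 15 + 29 + 17 + 3 = 64.

64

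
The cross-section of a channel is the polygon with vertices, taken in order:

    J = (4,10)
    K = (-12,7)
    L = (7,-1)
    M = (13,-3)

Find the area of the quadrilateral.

122.5

Σ = (148) + (-37) + (-8) + (142) = 245
Area = |Σ|/2 = 122.5.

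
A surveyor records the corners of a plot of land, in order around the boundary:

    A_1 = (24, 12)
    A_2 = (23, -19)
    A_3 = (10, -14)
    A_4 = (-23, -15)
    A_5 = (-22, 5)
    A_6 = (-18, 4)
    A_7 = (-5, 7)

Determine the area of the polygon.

1056.5

Apply Gauss's area formula: 2A = Σ (x_i·y_{i+1} − x_{i+1}·y_i), indices taken mod 7.
A_1→A_2: (24)(-19) − (23)(12) = -732
A_2→A_3: (23)(-14) − (10)(-19) = -132
A_3→A_4: (10)(-15) − (-23)(-14) = -472
A_4→A_5: (-23)(5) − (-22)(-15) = -445
A_5→A_6: (-22)(4) − (-18)(5) = 2
A_6→A_7: (-18)(7) − (-5)(4) = -106
A_7→A_1: (-5)(12) − (24)(7) = -228
Σ = -2113
Area = |Σ|/2 = 1056.5.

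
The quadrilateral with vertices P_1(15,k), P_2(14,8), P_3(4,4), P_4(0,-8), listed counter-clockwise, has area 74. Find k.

6

Write out the shoelace sum; only the two edges meeting at P_1 involve k:
2·Area = [(0·k − 15·(-8)) + (15·8 − 14·k)] + -8
       = -14·k + 232 = 148
⇒ k = 6.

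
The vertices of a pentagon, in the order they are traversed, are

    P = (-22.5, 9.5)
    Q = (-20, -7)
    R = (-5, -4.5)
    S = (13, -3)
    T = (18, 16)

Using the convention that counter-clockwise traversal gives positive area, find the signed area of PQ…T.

Σ = (347.5) + (55) + (73.5) + (262) + (531) = 1269
Signed area = Σ/2 = 634.5 (positive ⇒ counter-clockwise traversal).

634.5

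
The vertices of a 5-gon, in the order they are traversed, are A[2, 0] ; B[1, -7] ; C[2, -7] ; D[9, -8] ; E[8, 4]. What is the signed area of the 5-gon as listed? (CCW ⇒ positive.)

Apply Gauss's area formula: 2A = Σ (x_i·y_{i+1} − x_{i+1}·y_i), indices taken mod 5.
Cross-terms: -14, 7, 47, 100, -8  ⇒  Σ = 132
Signed area = Σ/2 = 66 (positive ⇒ counter-clockwise traversal).

66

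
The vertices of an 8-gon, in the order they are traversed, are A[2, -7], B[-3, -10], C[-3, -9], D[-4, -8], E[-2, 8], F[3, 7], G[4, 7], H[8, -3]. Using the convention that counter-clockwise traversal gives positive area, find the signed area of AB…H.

-133.5

Apply the surveyor's formula: 2A = Σ (x_i·y_{i+1} − x_{i+1}·y_i), indices taken mod 8.
A→B: (2)(-10) − (-3)(-7) = -41
B→C: (-3)(-9) − (-3)(-10) = -3
C→D: (-3)(-8) − (-4)(-9) = -12
D→E: (-4)(8) − (-2)(-8) = -48
E→F: (-2)(7) − (3)(8) = -38
F→G: (3)(7) − (4)(7) = -7
G→H: (4)(-3) − (8)(7) = -68
H→A: (8)(-7) − (2)(-3) = -50
Σ = -267
Signed area = Σ/2 = -133.5 (negative ⇒ clockwise traversal).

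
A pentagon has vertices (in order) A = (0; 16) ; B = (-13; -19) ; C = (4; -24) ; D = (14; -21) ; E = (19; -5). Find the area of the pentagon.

Apply the surveyor's formula: 2A = Σ (x_i·y_{i+1} − x_{i+1}·y_i), indices taken mod 5.
Σ = (208) + (388) + (252) + (329) + (304) = 1481
Area = |Σ|/2 = 740.5.

740.5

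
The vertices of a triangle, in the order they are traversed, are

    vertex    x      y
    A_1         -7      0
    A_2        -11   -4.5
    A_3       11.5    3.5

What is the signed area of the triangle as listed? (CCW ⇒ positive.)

Σ = (31.5) + (13.25) + (24.5) = 69.25
Signed area = Σ/2 = 34.625 (positive ⇒ counter-clockwise traversal).

34.625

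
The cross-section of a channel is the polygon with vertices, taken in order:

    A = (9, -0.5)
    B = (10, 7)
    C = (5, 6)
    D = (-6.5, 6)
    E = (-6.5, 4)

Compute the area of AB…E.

Apply Gauss's area formula: 2A = Σ (x_i·y_{i+1} − x_{i+1}·y_i), indices taken mod 5.
Cross-terms: 68, 25, 69, 13, -32.75  ⇒  Σ = 142.25
Area = |Σ|/2 = 71.125.

71.125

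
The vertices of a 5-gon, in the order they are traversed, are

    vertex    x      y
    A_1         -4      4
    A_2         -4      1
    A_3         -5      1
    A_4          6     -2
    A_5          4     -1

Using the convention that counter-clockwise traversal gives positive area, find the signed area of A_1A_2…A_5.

15.5

Σ = (12) + (1) + (4) + (2) + (12) = 31
Signed area = Σ/2 = 15.5 (positive ⇒ counter-clockwise traversal).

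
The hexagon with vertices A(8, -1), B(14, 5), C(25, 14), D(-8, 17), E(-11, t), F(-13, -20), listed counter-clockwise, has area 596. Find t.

The doubled signed area Σ (x_i y_{i+1} − x_{i+1} y_i) is linear in t.
With t=0 it equals 1242; the coefficient of t is 5 (from the two edges through E).
So 5·t + 1242 = 2·596 = 1192 ⇒ t = -10.

-10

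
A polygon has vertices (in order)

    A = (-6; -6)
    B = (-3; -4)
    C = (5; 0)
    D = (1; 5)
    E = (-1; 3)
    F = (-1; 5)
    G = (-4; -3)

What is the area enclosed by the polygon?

43

Apply the shoelace formula: 2A = Σ (x_i·y_{i+1} − x_{i+1}·y_i), indices taken mod 7.
A→B: (-6)(-4) − (-3)(-6) = 6
B→C: (-3)(0) − (5)(-4) = 20
C→D: (5)(5) − (1)(0) = 25
D→E: (1)(3) − (-1)(5) = 8
E→F: (-1)(5) − (-1)(3) = -2
F→G: (-1)(-3) − (-4)(5) = 23
G→A: (-4)(-6) − (-6)(-3) = 6
Σ = 86
Area = |Σ|/2 = 43.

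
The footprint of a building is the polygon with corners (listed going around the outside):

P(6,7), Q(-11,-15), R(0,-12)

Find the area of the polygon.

P→Q: (6)(-15) − (-11)(7) = -13
Q→R: (-11)(-12) − (0)(-15) = 132
R→P: (0)(7) − (6)(-12) = 72
Σ = 191
Area = |Σ|/2 = 95.5.

95.5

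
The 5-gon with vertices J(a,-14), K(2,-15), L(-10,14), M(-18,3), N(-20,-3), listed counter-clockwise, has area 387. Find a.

-21

The doubled signed area Σ (x_i y_{i+1} − x_{i+1} y_i) is linear in a.
With a=0 it equals 522; the coefficient of a is -12 (from the two edges through J).
So -12·a + 522 = 2·387 = 774 ⇒ a = -21.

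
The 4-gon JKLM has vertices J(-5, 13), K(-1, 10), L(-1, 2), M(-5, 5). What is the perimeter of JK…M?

|JK| = √((4)² + (-3)²) = √25 = 5
|KL| = √((0)² + (-8)²) = √64 = 8
|LM| = √((-4)² + (3)²) = √25 = 5
|MJ| = √((0)² + (8)²) = √64 = 8
Perimeter = 5 + 8 + 5 + 8 = 26.

26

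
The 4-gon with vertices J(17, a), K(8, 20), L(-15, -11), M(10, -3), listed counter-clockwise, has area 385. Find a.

6

The doubled signed area Σ (x_i y_{i+1} − x_{i+1} y_i) is linear in a.
With a=0 it equals 758; the coefficient of a is 2 (from the two edges through J).
So 2·a + 758 = 2·385 = 770 ⇒ a = 6.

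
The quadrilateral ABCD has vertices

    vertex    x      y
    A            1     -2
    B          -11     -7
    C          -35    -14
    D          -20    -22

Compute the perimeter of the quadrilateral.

84

|AB| = √((-12)² + (-5)²) = √169 = 13
|BC| = √((-24)² + (-7)²) = √625 = 25
|CD| = √((15)² + (-8)²) = √289 = 17
|DA| = √((21)² + (20)²) = √841 = 29
Perimeter = 13 + 25 + 17 + 29 = 84.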